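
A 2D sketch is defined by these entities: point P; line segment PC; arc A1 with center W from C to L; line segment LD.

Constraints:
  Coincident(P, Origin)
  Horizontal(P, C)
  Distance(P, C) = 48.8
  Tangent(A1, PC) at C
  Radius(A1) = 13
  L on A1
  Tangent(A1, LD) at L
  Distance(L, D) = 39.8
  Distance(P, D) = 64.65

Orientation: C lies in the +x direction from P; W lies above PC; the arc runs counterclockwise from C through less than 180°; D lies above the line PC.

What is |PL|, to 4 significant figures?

62.89

P is at the origin; PC is horizontal with |PC| = 48.8 and C on the +x side, so C = (48.80, 0.000). A1 meets PC tangentially, so WC is at right angles to PC, so W = C + (0, 13) = (48.80, 13.00). Since WL ⟂ LD (tangency), |WD| = √(13.0² + 39.8²) = 41.87 regardless of where L sits on A1. So D lies on both circle(P, 64.65) and circle(W, 41.87); the above-PC intersection is D = (36.84, 53.13). L is the foot of the tangent from D: L = (59.49, 20.40).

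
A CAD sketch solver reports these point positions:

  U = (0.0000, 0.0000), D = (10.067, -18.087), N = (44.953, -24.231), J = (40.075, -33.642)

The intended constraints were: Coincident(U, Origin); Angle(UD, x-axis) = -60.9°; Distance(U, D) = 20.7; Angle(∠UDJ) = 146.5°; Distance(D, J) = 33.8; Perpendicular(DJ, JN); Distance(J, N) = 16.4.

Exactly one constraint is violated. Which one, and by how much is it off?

Distance(J, N) = 16.4 — off by 5.80.

U = (0.00, 0.00) ✓; UD at -60.90° ✓; |UD| = 20.70 ✓; ∠UDJ = 146.5° ✓; |DJ| = 33.80 ✓; ∠(DJ, JN) = 90.00° ✓; |JN| = 10.60 ✗.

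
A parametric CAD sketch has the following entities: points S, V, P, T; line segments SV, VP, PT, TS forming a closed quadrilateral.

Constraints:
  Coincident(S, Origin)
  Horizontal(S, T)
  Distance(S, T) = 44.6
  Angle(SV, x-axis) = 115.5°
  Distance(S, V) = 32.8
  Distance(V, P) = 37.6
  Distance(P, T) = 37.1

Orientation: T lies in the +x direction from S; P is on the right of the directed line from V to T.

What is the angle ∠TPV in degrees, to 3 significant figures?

123°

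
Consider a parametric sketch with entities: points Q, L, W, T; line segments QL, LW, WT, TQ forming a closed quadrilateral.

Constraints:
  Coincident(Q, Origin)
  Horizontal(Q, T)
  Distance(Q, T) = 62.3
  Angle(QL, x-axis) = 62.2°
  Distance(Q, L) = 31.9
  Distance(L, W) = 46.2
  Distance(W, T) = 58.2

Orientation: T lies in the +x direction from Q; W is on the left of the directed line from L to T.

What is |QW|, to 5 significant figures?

76.514

Q is at the origin; Q and T share the same y with |QT| = 62.3 and T in +x, so T = (62.3, 0). QL runs at 62.2° with |QL| = 31.9, so L = (14.878, 28.218). W is determined by |LW| = 46.2 and |WT| = 58.2 together: it lies at the intersection of circle(L, 46.2) and circle(T, 58.2). With |LT| = 55.183, the foot of the radical line on LT is 16.240 from L and the perpendicular offset is √(46.2² − 16.240²) = 43.252. Taking the left-of-LT solution: W = (50.951, 57.083).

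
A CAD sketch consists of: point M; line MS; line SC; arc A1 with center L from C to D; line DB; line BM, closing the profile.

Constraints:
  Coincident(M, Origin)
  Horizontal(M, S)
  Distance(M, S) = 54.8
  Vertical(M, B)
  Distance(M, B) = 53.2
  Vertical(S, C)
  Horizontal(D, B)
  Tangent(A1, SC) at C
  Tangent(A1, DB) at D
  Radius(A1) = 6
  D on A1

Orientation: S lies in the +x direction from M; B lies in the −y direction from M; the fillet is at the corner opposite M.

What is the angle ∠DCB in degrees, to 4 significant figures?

38.75°

M is at the origin; MS is horizontal with |MS| = 54.8 and S on the +x side, so S = (54.80, 0.000). M and B share the same x with |MB| = 53.2 and B on the −y side, so B = (0.000, -53.20). The virtual corner opposite M is at (54.80, -53.20). Tangency of A1 to SC means the radius LC is perpendicular to SC and A1 meets DB tangentially, so LD is at right angles to DB, with radius 6.0, so the center L sits 6.0 in from both sides at L = (48.80, -47.20). That places the tangent points at C = (54.80, -47.20) on SC and D = (48.80, -53.20) on DB. Then cos ∠DCB = CD·CB / (|CD||CB|), giving 38.75°.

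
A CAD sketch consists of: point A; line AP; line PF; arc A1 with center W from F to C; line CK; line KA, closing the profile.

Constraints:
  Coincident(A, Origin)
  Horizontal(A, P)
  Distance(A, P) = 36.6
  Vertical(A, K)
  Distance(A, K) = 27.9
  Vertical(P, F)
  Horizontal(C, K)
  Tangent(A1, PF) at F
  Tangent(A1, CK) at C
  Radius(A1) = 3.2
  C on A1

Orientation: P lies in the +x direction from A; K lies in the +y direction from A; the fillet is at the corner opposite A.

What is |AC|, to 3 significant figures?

43.5

A is at the origin; A and P share the same y with |AP| = 36.6 and P on the +x side, so P = (36.6, 0.00). AK is vertical with |AK| = 27.9 and K on the +y side, so K = (0.00, 27.9). The virtual corner opposite A is at (36.6, 27.9). Tangency of A1 to PF means the radius WF is perpendicular to PF and since A1 is tangent to CK there, WC ⟂ CK, with radius 3.2, so the center W sits 3.2 in from both sides at W = (33.4, 24.7). That places the tangent points at F = (36.6, 24.7) on PF and C = (33.4, 27.9) on CK. Then |AC| = |C − A| = 43.5.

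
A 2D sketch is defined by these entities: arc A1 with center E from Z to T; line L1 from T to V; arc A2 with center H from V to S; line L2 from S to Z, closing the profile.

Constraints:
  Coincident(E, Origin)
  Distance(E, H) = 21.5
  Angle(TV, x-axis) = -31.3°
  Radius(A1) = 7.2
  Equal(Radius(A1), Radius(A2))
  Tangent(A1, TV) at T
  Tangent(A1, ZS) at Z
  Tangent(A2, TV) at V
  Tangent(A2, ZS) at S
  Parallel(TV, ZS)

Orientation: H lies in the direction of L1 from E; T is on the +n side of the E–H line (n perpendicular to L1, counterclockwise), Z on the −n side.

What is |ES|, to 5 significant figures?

22.674

Tangency of A1 to both parallel lines with radius 7.2 puts T and Z at E ± 7.2·n: T = (3.7405, 6.1521), Z = (-3.7405, -6.1521). Equal radii place V and S the same way about H: V = H + 7.2·n = (22.111, -5.0176), S = H − 7.2·n = (14.630, -17.322). Then |ES| = |S − E| = 22.674.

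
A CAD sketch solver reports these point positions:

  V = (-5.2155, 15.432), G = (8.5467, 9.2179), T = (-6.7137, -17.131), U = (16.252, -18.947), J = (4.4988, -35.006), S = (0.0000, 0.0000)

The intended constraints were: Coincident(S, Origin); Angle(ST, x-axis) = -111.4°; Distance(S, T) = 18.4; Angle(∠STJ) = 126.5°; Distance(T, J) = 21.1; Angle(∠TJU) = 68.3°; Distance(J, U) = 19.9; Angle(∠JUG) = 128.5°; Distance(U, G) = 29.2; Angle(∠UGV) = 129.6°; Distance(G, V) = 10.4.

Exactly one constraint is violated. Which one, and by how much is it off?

Distance(G, V) = 10.4 — off by 4.70.

S = (0.00, 0.00) ✓; ST at -111.4° ✓; |ST| = 18.40 ✓; ∠STJ = 126.5° ✓; |TJ| = 21.10 ✓; ∠TJU = 68.30° ✓; |JU| = 19.90 ✓; ∠JUG = 128.5° ✓; |UG| = 29.20 ✓; ∠UGV = 129.6° ✓; |GV| = 15.10 ✗.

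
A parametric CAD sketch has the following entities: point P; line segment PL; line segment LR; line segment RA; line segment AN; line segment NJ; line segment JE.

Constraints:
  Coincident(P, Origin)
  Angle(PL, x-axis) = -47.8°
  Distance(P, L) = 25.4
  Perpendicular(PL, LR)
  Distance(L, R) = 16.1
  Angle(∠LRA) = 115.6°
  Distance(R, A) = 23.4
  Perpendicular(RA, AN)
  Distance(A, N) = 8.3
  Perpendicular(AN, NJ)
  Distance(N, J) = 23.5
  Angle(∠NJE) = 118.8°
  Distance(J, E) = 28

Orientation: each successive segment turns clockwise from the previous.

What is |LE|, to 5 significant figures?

31.463

P is at the origin; PL runs at -47.8° with length 25.4, so L = (17.062, -18.816). PL is perpendicular to LR, so LR runs at -137.80°; with |LR| = 16.1, R = (5.1347, -29.631). ∠LRA = 115.6° gives RA at 157.80° from the x-axis; with |RA| = 23.4, A = (-16.531, -20.790). RA ⟂ AN, so AN runs at 67.800°; with |AN| = 8.3, N = (-13.395, -13.105). AN ⟂ NJ, so NJ runs at -22.200°; with |NJ| = 23.5, J = (8.3634, -21.984). ∠NJE = 118.8° gives JE at -83.400° from the x-axis; with |JE| = 28.0, E = (11.582, -49.799). Then |LE| = |E − L| = 31.463.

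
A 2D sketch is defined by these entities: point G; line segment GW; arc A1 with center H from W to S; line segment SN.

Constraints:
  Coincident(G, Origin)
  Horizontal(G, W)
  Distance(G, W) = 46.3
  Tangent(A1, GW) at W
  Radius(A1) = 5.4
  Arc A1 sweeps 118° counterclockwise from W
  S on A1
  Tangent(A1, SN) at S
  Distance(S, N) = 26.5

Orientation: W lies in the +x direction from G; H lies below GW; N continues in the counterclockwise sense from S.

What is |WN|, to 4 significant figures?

32.26

G is at the origin; GW is horizontal with |GW| = 46.3 and W on the +x side, so W = (46.30, 0.000). The tangent condition forces HW to be normal to GW, so H = W + (0, -5.4) = (46.30, -5.400). On A1, W sits at bearing 90° from H; a 118° counterclockwise sweep puts S at bearing 208°, so S = H + 5.4·(cos 208°, sin 208°) = (41.53, -7.935). Since A1 is tangent to SN there, HS ⟂ SN, so SN runs along (−sin 208°, cos 208°); with |SN| = 26.5, N = (53.97, -31.33). Then |WN| = |N − W| = 32.26.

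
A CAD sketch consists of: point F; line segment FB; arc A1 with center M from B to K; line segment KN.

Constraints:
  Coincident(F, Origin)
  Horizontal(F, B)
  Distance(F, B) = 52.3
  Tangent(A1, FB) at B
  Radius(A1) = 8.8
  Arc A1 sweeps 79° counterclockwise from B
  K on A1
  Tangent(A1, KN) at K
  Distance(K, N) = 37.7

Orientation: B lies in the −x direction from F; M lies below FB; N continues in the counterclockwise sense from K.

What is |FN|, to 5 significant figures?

81.174

F is at the origin; F and B share the same y with |FB| = 52.3 and B on the −x side, so B = (-52.300, 0.0000). Since A1 is tangent to FB there, MB ⟂ FB, so M = B + (0, -8.8) = (-52.300, -8.8000). On A1, B sits at bearing 90° from M; a 79° counterclockwise sweep puts K at bearing 169°, so K = M + 8.8·(cos 169°, sin 169°) = (-60.938, -7.1209). Tangency of A1 to KN means the radius MK is perpendicular to KN, so KN runs along (−sin 169°, cos 169°); with |KN| = 37.7, N = (-68.132, -44.128). Then |FN| = |N − F| = 81.174.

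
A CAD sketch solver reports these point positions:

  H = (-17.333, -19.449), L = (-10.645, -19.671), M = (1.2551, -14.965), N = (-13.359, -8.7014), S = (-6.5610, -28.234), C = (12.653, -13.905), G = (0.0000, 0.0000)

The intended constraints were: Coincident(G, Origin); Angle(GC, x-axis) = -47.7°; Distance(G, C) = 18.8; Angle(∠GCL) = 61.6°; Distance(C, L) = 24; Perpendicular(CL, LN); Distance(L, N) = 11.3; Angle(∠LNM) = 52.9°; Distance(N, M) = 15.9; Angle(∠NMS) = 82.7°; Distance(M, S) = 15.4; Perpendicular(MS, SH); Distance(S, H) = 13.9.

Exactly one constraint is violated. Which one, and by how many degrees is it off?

Perpendicular(MS, SH) — off by 8.70°.

G = (0.00, 0.00) ✓; GC at -47.70° ✓; |GC| = 18.80 ✓; ∠GCL = 61.60° ✓; |CL| = 24.00 ✓; ∠(CL, LN) = 90.00° ✓; |LN| = 11.30 ✓; ∠LNM = 52.90° ✓; |NM| = 15.90 ✓; ∠NMS = 82.70° ✓; |MS| = 15.40 ✓; ∠(MS, SH) = 98.70° ✗; |SH| = 13.90 ✓.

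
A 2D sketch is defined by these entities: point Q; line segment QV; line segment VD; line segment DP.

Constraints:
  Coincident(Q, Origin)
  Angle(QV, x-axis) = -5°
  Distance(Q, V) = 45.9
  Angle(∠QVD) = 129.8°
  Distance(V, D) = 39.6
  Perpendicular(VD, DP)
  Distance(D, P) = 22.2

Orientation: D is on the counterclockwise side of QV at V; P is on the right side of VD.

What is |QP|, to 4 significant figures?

89.78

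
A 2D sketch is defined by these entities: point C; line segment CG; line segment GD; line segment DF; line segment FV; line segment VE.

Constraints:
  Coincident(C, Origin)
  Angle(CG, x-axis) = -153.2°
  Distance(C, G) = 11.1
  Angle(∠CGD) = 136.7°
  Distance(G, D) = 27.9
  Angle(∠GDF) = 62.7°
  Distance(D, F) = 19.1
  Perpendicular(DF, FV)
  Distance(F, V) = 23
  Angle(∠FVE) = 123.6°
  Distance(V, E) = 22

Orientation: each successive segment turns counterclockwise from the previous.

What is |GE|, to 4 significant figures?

15.88

C is at the origin; CG runs at -153.2° with length 11.1, so G = (-9.908, -5.005). ∠CGD = 136.7° gives GD at -109.9° from the x-axis; with |GD| = 27.9, D = (-19.40, -31.24). ∠GDF = 62.7° gives DF at 7.400° from the x-axis; with |DF| = 19.1, F = (-0.4634, -28.78). DF is perpendicular to FV, so FV runs at 97.40°; with |FV| = 23.0, V = (-3.426, -5.970). ∠FVE = 123.6° gives VE at 153.8° from the x-axis; with |VE| = 22.0, E = (-23.17, 3.743). Then |GE| = |E − G| = 15.88.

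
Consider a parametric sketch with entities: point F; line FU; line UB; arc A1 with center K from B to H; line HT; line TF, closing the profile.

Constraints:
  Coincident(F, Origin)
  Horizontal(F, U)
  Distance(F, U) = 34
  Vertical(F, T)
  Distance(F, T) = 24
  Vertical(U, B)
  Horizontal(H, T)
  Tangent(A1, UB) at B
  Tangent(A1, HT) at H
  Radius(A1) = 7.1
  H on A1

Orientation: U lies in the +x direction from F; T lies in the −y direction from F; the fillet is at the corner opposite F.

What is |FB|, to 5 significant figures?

37.969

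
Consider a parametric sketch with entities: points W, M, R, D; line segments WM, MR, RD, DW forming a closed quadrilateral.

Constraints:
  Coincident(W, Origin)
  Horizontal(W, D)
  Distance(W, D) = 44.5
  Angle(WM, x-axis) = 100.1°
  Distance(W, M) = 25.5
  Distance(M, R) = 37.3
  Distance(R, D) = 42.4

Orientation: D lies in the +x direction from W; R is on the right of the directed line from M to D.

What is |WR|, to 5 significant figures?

11.874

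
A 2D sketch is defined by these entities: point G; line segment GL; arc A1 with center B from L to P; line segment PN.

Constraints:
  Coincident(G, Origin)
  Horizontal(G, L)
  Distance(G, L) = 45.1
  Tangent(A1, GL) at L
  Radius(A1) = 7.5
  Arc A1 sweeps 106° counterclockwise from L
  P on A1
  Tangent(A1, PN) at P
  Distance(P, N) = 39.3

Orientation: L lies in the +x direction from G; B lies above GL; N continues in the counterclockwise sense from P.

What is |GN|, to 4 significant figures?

62.94

G is at the origin; GL is horizontal with |GL| = 45.1 and L on the +x side, so L = (45.10, 0.000). Tangency of A1 to GL means the radius BL is perpendicular to GL, so B = L + (0, 7.5) = (45.10, 7.500). On A1, L sits at bearing -90° from B; a 106° counterclockwise sweep puts P at bearing 16°, so P = B + 7.5·(cos 16°, sin 16°) = (52.31, 9.567). Tangency of A1 to PN means the radius BP is perpendicular to PN, so PN runs along (−sin 16°, cos 16°); with |PN| = 39.3, N = (41.48, 47.34). Then |GN| = |N − G| = 62.94.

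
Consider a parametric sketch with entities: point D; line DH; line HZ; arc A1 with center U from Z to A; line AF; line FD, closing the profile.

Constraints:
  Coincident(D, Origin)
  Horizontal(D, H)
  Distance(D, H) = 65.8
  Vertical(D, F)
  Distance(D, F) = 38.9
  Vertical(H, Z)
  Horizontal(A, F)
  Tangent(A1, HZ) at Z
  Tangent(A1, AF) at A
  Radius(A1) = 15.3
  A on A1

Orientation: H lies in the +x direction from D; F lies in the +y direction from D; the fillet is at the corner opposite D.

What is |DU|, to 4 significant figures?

55.74

D and F share the same x with |DF| = 38.9 and F on the +y side, so F = (0.000, 38.90). The virtual corner opposite D is at (65.80, 38.90). Since A1 is tangent to HZ there, UZ ⟂ HZ and A1 meets AF tangentially, so UA is at right angles to AF, with radius 15.3, so the center U sits 15.3 in from both sides at U = (50.50, 23.60). Then |DU| = |U − D| = 55.74.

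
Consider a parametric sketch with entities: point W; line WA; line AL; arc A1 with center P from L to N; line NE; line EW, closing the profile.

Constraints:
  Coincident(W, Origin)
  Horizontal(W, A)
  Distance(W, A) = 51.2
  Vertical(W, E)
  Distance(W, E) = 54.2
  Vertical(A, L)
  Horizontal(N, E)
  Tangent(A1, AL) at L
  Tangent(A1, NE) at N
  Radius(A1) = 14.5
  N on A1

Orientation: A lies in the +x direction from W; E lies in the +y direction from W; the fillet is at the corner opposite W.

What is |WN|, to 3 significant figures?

65.5

W is at the origin; WA is horizontal with |WA| = 51.2 and A on the +x side, so A = (51.2, 0.00). W and E share the same x with |WE| = 54.2 and E on the +y side, so E = (0.00, 54.2). The virtual corner opposite W is at (51.2, 54.2). Tangency of A1 to AL means the radius PL is perpendicular to AL and since A1 is tangent to NE there, PN ⟂ NE, with radius 14.5, so the center P sits 14.5 in from both sides at P = (36.7, 39.7). That places the tangent points at L = (51.2, 39.7) on AL and N = (36.7, 54.2) on NE. Then |WN| = |N − W| = 65.5.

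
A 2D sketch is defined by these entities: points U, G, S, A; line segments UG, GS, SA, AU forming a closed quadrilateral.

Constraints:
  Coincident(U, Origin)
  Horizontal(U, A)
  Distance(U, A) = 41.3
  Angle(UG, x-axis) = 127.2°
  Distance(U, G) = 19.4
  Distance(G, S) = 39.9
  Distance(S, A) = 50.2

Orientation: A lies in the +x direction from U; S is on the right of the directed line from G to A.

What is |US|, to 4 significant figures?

23.69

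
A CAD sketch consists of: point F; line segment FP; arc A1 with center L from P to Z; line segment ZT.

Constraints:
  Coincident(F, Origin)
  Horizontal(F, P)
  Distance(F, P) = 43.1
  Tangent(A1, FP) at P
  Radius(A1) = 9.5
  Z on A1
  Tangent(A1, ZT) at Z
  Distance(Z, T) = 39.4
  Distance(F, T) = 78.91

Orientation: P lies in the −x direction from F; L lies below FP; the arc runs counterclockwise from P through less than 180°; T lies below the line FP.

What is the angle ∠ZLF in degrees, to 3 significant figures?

146°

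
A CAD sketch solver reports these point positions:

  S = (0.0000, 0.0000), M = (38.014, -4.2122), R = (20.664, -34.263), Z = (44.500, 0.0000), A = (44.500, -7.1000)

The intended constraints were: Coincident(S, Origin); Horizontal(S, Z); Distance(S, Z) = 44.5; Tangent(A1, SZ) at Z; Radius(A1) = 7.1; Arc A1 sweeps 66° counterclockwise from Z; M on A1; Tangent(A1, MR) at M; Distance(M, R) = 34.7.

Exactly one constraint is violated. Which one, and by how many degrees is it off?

Tangent(A1, MR) at M — off by 6.00°.

S = (0.00, 0.00) ✓; S.y = 0.00, Z.y = 0.00 ✓; |SZ| = 44.50 ✓; ∠(AZ, ZS) = 90.00° ✓; |AZ| = 7.100 ✓; bearing(A→M) − bearing(A→Z) = 66.00° ✓; |AM| = 7.100 ✓; ∠(AM, MR) = 96.00° ✗; |MR| = 34.70 ✓.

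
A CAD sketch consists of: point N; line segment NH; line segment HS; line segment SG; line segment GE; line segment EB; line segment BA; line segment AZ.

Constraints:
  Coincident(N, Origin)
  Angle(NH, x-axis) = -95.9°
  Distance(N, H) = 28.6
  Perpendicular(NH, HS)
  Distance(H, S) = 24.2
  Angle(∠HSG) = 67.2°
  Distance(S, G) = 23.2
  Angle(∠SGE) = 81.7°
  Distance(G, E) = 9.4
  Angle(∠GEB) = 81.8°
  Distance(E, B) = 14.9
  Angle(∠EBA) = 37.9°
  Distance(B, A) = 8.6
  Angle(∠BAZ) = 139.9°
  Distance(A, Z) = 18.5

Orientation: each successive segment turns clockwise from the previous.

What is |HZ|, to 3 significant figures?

27.8

N is at the origin; NH runs at -95.9° with length 28.6, so H = (-2.94, -28.4). The perpendicularity gives HS at right angles to NH, so HS runs at 174°; with |HS| = 24.2, S = (-27.0, -26.0). ∠HSG = 67.2° gives SG at 61.3° from the x-axis; with |SG| = 23.2, G = (-15.9, -5.61). ∠SGE = 81.7° gives GE at -37.0° from the x-axis; with |GE| = 9.4, E = (-8.36, -11.3). ∠GEB = 81.8° gives EB at -135° from the x-axis; with |EB| = 14.9, B = (-18.9, -21.8). ∠EBA = 37.9° gives BA at 82.7° from the x-axis; with |BA| = 8.6, A = (-17.8, -13.2). ∠BAZ = 139.9° gives AZ at 42.6° from the x-axis; with |AZ| = 18.5, Z = (-4.23, -0.715). Then |HZ| = |Z − H| = 27.8.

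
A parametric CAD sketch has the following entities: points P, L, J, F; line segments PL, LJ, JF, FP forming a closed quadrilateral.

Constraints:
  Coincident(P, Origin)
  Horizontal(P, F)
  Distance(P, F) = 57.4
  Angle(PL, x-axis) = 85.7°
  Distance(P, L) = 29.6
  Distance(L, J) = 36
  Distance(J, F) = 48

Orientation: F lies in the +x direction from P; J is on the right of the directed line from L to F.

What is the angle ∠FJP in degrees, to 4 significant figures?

142.9°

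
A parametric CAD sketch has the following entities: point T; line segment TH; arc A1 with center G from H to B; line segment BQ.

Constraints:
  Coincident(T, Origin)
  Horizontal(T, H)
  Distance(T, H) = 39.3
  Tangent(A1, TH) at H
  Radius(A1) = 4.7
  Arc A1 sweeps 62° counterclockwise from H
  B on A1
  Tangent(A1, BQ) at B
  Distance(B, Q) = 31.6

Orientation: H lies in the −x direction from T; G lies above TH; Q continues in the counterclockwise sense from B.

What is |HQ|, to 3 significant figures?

35.8

T is at the origin; TH is horizontal with |TH| = 39.3 and H on the −x side, so H = (-39.3, 0.00). Tangency of A1 to TH means the radius GH is perpendicular to TH, so G = H + (0, 4.7) = (-39.3, 4.70). On A1, H sits at bearing -90° from G; a 62° counterclockwise sweep puts B at bearing -28°, so B = G + 4.7·(cos -28°, sin -28°) = (-35.2, 2.49). Tangency of A1 to BQ means the radius GB is perpendicular to BQ, so BQ runs along (−sin -28°, cos -28°); with |BQ| = 31.6, Q = (-20.3, 30.4). Then |HQ| = |Q − H| = 35.8.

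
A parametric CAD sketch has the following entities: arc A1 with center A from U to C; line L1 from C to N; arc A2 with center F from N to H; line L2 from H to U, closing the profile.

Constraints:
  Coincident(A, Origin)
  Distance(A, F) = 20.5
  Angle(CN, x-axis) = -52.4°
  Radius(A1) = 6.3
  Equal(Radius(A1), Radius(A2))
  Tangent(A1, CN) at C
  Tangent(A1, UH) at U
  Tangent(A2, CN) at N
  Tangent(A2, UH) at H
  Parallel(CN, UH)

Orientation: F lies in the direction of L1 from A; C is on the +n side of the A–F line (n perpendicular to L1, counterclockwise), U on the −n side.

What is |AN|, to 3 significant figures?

21.4

Tangency of A1 to both parallel lines with radius 6.3 puts C and U at A ± 6.3·n: C = (4.99, 3.84), U = (-4.99, -3.84). Equal radii place N and H the same way about F: N = F + 6.3·n = (17.5, -12.4), H = F − 6.3·n = (7.52, -20.1). Then |AN| = |N − A| = 21.4.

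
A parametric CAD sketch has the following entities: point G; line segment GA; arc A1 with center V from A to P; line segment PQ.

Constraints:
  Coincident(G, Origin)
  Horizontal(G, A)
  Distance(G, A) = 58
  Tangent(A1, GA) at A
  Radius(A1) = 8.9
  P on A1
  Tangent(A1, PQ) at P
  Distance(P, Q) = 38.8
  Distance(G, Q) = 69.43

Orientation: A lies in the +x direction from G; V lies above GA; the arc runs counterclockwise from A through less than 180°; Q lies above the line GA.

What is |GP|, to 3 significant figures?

67.3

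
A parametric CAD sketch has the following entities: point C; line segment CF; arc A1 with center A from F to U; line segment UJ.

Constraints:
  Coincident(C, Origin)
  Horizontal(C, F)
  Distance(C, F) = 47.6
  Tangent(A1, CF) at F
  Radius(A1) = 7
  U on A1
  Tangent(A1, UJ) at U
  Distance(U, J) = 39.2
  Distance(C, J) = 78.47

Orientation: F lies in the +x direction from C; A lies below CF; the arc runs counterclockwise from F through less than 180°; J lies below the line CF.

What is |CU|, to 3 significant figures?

43.6

Checks: |AU| = 7.000 ✓; ∠(AU, UJ) = 90.00° ✓; |UJ| = 39.20 ✓; |CJ| = 78.47 ✓.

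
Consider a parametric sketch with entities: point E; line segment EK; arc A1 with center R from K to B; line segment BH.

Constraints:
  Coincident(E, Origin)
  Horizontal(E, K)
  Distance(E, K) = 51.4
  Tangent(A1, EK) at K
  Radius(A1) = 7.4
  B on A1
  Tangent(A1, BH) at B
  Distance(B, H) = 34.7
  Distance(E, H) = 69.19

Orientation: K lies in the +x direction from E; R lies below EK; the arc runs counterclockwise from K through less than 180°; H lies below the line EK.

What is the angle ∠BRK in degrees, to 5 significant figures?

106.89°

Checks: E.y = 0.00, K.y = 0.00 ✓; |RB| = 7.400 ✓; ∠(RB, BH) = 90.00° ✓; |BH| = 34.70 ✓; |EH| = 69.19 ✓.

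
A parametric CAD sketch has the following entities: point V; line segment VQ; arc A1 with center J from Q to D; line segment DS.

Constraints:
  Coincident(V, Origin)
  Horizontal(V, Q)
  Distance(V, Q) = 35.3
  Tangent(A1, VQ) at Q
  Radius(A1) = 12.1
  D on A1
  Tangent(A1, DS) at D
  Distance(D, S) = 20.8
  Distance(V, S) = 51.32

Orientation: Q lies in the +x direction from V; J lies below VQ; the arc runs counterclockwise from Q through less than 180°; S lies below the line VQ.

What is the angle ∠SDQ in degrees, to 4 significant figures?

118.5°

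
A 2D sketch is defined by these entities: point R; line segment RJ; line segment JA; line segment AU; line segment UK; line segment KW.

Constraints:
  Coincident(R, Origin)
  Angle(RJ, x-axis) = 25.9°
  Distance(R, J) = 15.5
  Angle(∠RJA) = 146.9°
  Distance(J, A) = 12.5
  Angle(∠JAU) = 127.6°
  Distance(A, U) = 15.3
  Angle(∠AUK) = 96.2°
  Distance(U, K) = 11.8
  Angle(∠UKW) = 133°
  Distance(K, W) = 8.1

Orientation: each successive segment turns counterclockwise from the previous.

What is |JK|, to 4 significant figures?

24.27

R is at the origin; RJ runs at 25.9° with length 15.5, so J = (13.94, 6.770). ∠RJA = 146.9° gives JA at 59.00° from the x-axis; with |JA| = 12.5, A = (20.38, 17.49). ∠JAU = 127.6° gives AU at 111.4° from the x-axis; with |AU| = 15.3, U = (14.80, 31.73). ∠AUK = 96.2° gives UK at -164.8° from the x-axis; with |UK| = 11.8, K = (3.411, 28.64). Then |JK| = |K − J| = 24.27.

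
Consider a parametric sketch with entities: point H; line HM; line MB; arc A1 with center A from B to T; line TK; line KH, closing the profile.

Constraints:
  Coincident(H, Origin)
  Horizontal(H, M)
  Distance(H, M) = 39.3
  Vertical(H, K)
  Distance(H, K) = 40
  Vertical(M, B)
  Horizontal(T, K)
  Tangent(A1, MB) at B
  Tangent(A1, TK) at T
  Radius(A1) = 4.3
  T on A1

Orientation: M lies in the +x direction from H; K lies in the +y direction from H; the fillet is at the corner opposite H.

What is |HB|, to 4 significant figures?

53.09

H is at the origin; HM is horizontal with |HM| = 39.3 and M on the +x side, so M = (39.30, 0.000). H and K share the same x with |HK| = 40.0 and K on the +y side, so K = (0.000, 40.00). The virtual corner opposite H is at (39.30, 40.00). The tangent condition forces AB to be normal to MB and tangency of A1 to TK means the radius AT is perpendicular to TK, with radius 4.3, so the center A sits 4.3 in from both sides at A = (35.00, 35.70). That places the tangent points at B = (39.30, 35.70) on MB and T = (35.00, 40.00) on TK. Then |HB| = |B − H| = 53.09.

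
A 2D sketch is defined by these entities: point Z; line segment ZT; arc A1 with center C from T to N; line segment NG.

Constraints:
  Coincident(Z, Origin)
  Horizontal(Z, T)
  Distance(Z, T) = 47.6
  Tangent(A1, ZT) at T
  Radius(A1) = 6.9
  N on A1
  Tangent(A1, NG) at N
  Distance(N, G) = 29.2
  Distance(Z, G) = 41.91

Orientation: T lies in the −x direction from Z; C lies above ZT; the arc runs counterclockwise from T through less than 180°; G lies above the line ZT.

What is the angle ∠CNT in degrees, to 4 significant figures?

57.64°

Z is at the origin; ZT is horizontal with |ZT| = 47.6 and T on the −x side, so T = (-47.60, 0.000). The tangent condition forces CT to be normal to ZT, so C = T + (0, 6.9) = (-47.60, 6.900). Since CN ⟂ NG (tangency), |CG| = √(6.9² + 29.2²) = 30.00 regardless of where N sits on A1. So G lies on both circle(Z, 41.91) and circle(C, 30.00); the above-ZT intersection is G = (-28.89, 30.36). N is the foot of the tangent from G: N = (-41.36, 3.954).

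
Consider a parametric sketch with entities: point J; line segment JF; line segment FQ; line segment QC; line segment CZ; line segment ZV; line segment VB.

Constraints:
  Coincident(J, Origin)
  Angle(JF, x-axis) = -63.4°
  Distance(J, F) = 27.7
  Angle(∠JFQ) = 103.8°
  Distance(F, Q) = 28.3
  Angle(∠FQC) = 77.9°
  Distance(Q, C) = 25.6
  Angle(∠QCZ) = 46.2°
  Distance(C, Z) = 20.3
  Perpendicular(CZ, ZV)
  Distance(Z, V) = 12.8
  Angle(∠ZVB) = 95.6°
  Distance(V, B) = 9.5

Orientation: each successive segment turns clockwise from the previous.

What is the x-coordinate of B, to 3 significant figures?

-14.5

J is at the origin; JF runs at -63.4° with length 27.7, so F = (12.4, -24.8). ∠JFQ = 103.8° gives FQ at -140° from the x-axis; with |FQ| = 28.3, Q = (-9.15, -43.1). ∠FQC = 77.9° gives QC at 118° from the x-axis; with |QC| = 25.6, C = (-21.3, -20.6). ∠QCZ = 46.2° gives CZ at -15.5° from the x-axis; with |CZ| = 20.3, Z = (-1.72, -26.0). CZ ⟂ ZV, so ZV runs at -106°; with |ZV| = 12.8, V = (-5.14, -38.3). ∠ZVB = 95.6° gives VB at 170° from the x-axis; with |VB| = 9.5, B = (-14.5, -36.7). So B.x = -14.5.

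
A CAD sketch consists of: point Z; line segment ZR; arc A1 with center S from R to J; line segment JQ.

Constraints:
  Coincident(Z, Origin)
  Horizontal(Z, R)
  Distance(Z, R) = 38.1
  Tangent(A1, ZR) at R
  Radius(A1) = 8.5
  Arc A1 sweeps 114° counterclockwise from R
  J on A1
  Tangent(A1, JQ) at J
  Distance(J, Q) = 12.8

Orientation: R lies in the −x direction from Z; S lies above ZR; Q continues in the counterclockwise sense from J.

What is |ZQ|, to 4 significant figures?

42.69

On A1, R sits at bearing -90° from S; a 114° counterclockwise sweep puts J at bearing 24°, so J = S + 8.5·(cos 24°, sin 24°) = (-30.33, 11.96). The tangent condition forces SJ to be normal to JQ, so JQ runs along (−sin 24°, cos 24°); with |JQ| = 12.8, Q = (-35.54, 23.65). Then |ZQ| = |Q − Z| = 42.69.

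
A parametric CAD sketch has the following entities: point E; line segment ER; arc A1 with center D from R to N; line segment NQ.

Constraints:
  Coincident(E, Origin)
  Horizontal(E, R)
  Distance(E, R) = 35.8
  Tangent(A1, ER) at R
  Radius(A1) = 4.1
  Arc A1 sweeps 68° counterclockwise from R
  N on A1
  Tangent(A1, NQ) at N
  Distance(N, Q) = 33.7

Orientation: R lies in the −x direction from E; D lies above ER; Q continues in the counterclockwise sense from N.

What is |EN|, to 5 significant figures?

32.101

The tangent condition forces DR to be normal to ER, so D = R + (0, 4.1) = (-35.800, 4.1000). On A1, R sits at bearing -90° from D; a 68° counterclockwise sweep puts N at bearing -22°, so N = D + 4.1·(cos -22°, sin -22°) = (-31.999, 2.5641). Then |EN| = |N − E| = 32.101.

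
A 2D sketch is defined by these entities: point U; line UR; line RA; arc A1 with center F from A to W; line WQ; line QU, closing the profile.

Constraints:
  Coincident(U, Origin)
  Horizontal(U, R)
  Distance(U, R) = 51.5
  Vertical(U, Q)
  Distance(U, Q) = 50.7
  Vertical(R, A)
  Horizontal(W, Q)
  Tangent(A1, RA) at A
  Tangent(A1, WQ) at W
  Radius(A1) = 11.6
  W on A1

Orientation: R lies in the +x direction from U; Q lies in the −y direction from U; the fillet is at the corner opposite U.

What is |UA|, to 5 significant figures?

64.661

The virtual corner opposite U is at (51.500, -50.700). The tangent condition forces FA to be normal to RA and the tangent condition forces FW to be normal to WQ, with radius 11.6, so the center F sits 11.6 in from both sides at F = (39.900, -39.100). That places the tangent points at A = (51.500, -39.100) on RA and W = (39.900, -50.700) on WQ. Then |UA| = |A − U| = 64.661.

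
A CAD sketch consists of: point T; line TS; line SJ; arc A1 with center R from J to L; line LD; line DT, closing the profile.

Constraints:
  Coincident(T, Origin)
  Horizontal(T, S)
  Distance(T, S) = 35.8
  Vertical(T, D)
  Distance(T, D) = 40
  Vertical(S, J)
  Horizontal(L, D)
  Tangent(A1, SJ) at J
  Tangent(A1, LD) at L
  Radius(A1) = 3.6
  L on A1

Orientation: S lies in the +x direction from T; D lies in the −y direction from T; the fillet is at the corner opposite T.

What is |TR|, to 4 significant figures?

48.60

T is at the origin; T and S share the same y with |TS| = 35.8 and S on the +x side, so S = (35.80, 0.000). TD is vertical with |TD| = 40.0 and D on the −y side, so D = (0.000, -40.00). The virtual corner opposite T is at (35.80, -40.00). The tangent condition forces RJ to be normal to SJ and since A1 is tangent to LD there, RL ⟂ LD, with radius 3.6, so the center R sits 3.6 in from both sides at R = (32.20, -36.40). Then |TR| = |R − T| = 48.60.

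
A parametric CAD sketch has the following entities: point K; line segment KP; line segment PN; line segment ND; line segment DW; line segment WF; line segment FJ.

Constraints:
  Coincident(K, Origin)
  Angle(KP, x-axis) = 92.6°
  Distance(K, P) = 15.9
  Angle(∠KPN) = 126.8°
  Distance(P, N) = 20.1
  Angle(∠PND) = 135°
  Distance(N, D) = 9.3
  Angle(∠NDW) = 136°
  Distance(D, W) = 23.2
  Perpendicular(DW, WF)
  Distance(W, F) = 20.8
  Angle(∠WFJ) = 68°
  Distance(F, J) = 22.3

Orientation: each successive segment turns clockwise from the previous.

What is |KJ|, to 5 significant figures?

24.044

The perpendicularity gives WF at right angles to DW, so WF runs at -139.60°; with |WF| = 20.8, F = (23.263, -3.4144). ∠WFJ = 68.0° gives FJ at 108.40° from the x-axis; with |FJ| = 22.3, J = (16.224, 17.746). Then |KJ| = |J − K| = 24.044.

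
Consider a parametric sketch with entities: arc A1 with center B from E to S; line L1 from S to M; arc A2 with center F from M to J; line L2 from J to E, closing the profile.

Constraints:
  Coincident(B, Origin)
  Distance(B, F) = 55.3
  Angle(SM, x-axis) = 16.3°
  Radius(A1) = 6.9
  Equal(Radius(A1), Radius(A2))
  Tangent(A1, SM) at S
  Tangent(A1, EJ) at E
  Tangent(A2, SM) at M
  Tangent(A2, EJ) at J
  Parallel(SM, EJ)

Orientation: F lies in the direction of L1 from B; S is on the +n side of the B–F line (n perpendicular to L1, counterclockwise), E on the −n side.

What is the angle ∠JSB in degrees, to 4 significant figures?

75.99°

The slot axis is L1's direction at 16.3°, so u = (cos 16.3°, sin 16.3°) = (0.9598, 0.2807) and n = (−sin 16.3°, cos 16.3°) = (-0.2807, 0.9598). B is at the origin and F lies 55.3 along u from B, so F = 55.3·u = (53.08, 15.52). Tangency of A1 to both parallel lines with radius 6.9 puts S and E at B ± 6.9·n: S = (-1.937, 6.623), E = (1.937, -6.623). Equal radii place M and J the same way about F: M = F + 6.9·n = (51.14, 22.14), J = F − 6.9·n = (55.01, 8.898). Then cos ∠JSB = SJ·SB / (|SJ||SB|), giving 75.99°.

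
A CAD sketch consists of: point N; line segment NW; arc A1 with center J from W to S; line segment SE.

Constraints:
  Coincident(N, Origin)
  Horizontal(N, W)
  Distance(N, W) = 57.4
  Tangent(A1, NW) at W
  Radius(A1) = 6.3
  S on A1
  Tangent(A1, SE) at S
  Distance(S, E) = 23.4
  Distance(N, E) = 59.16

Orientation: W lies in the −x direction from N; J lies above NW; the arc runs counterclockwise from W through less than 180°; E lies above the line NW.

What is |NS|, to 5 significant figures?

51.489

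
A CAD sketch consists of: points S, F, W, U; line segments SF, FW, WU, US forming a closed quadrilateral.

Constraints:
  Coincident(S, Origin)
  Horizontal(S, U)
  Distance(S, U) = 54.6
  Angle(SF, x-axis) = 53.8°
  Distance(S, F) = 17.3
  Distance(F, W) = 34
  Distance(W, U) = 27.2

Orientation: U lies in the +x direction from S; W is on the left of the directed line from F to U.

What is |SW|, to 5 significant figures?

49.071

S is at the origin; SU is horizontal with |SU| = 54.6 and U in +x, so U = (54.6, 0). SF runs at 53.8° with |SF| = 17.3, so F = (10.217, 13.960). W is determined by |FW| = 34.0 and |WU| = 27.2 together: it lies at the intersection of circle(F, 34.0) and circle(U, 27.2). With |FU| = 46.526, the foot of the radical line on FU is 27.735 from F and the perpendicular offset is √(34.0² − 27.735²) = 19.666. Taking the left-of-FU solution: W = (42.576, 24.398).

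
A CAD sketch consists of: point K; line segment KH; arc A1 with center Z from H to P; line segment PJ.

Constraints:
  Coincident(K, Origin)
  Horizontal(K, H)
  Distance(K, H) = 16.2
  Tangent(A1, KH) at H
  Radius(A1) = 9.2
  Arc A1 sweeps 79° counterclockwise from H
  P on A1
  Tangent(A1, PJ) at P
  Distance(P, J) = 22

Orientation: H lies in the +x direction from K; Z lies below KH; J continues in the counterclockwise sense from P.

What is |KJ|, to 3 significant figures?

29.2

On A1, H sits at bearing 90° from Z; a 79° counterclockwise sweep puts P at bearing 169°, so P = Z + 9.2·(cos 169°, sin 169°) = (7.17, -7.44). Since A1 is tangent to PJ there, ZP ⟂ PJ, so PJ runs along (−sin 169°, cos 169°); with |PJ| = 22.0, J = (2.97, -29.0). Then |KJ| = |J − K| = 29.2.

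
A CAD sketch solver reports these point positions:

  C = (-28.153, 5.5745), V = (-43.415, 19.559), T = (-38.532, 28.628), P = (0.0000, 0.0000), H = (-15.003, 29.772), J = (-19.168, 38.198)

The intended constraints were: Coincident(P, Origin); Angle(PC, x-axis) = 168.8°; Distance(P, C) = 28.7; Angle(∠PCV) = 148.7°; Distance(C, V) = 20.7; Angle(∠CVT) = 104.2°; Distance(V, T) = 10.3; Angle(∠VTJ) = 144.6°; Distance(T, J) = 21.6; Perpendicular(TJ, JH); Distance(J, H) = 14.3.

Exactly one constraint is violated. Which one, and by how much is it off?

Distance(J, H) = 14.3 — off by 4.90.

P = (0.00, 0.00) ✓; PC at 168.8° ✓; |PC| = 28.70 ✓; ∠PCV = 148.7° ✓; |CV| = 20.70 ✓; ∠CVT = 104.2° ✓; |VT| = 10.30 ✓; ∠VTJ = 144.6° ✓; |TJ| = 21.60 ✓; ∠(TJ, JH) = 90.00° ✓; |JH| = 9.399 ✗.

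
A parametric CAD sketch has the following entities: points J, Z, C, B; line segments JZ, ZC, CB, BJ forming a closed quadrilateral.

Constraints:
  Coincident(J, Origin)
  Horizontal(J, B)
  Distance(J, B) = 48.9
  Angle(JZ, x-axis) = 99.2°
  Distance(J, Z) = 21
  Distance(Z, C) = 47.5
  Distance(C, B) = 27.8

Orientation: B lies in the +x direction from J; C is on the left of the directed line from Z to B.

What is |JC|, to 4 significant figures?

51.52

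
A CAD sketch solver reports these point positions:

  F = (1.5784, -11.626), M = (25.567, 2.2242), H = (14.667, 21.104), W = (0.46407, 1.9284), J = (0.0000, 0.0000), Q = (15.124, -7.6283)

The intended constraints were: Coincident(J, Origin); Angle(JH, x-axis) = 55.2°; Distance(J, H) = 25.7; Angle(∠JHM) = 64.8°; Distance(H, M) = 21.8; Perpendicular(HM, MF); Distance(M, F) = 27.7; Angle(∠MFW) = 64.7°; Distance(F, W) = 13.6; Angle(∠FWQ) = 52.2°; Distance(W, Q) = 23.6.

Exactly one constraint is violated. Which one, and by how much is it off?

Distance(W, Q) = 23.6 — off by 6.10.

J = (0.00, 0.00) ✓; JH at 55.20° ✓; |JH| = 25.70 ✓; ∠JHM = 64.80° ✓; |HM| = 21.80 ✓; ∠(HM, MF) = 90.00° ✓; |MF| = 27.70 ✓; ∠MFW = 64.70° ✓; |FW| = 13.60 ✓; ∠FWQ = 52.20° ✓; |WQ| = 17.50 ✗.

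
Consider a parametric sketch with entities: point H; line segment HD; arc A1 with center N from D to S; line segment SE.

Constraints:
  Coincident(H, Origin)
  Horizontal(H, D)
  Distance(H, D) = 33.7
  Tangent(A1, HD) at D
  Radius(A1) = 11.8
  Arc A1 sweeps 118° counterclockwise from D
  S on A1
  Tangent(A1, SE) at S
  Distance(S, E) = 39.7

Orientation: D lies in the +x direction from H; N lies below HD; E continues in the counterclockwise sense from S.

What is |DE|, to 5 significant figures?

53.034

H is at the origin; H and D share the same y with |HD| = 33.7 and D on the +x side, so D = (33.700, 0.0000). A1 meets HD tangentially, so ND is at right angles to HD, so N = D + (0, -11.8) = (33.700, -11.800). On A1, D sits at bearing 90° from N; a 118° counterclockwise sweep puts S at bearing 208°, so S = N + 11.8·(cos 208°, sin 208°) = (23.281, -17.340). The tangent condition forces NS to be normal to SE, so SE runs along (−sin 208°, cos 208°); with |SE| = 39.7, E = (41.919, -52.393). Then |DE| = |E − D| = 53.034.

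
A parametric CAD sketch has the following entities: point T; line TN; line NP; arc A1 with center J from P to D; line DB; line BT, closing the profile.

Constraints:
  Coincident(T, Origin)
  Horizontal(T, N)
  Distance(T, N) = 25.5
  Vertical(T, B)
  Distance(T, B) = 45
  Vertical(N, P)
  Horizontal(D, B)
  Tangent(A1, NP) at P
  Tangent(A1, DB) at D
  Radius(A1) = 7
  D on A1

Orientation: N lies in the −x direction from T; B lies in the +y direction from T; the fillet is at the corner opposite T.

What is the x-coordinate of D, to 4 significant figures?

-18.50

The virtual corner opposite T is at (-25.50, 45.00). Since A1 is tangent to NP there, JP ⟂ NP and tangency of A1 to DB means the radius JD is perpendicular to DB, with radius 7.0, so the center J sits 7.0 in from both sides at J = (-18.50, 38.00). That places the tangent points at P = (-25.50, 38.00) on NP and D = (-18.50, 45.00) on DB. So D.x = -18.50.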